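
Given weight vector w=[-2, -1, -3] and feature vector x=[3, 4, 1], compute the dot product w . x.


Element-wise products:
-2 * 3 = -6
-1 * 4 = -4
-3 * 1 = -3
Sum = -6 + -4 + -3
= -13

-13


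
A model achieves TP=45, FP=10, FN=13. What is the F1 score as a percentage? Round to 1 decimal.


Precision = TP / (TP + FP) = 45 / 55 = 0.8182
Recall = TP / (TP + FN) = 45 / 58 = 0.7759
F1 = 2 * P * R / (P + R)
= 2 * 0.8182 * 0.7759 / (0.8182 + 0.7759)
= 1.2696 / 1.594
= 0.7965
As percentage: 79.6%

79.6


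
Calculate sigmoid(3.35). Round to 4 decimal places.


sigmoid(z) = 1 / (1 + exp(-z))
exp(-(3.35)) = exp(-3.35) = 0.0351
1 + 0.0351 = 1.0351
1 / 1.0351 = 0.9661

0.9661


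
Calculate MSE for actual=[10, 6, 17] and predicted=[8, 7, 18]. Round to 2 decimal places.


Differences: [2, -1, -1]
Squared errors: [4, 1, 1]
Sum of squared errors = 6
MSE = 6 / 3 = 2.00

2.00


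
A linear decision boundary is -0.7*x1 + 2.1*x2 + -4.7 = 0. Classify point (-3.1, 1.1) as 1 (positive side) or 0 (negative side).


Compute -0.7 * -3.1 + 2.1 * 1.1 + -4.7
= 2.17 + 2.31 + -4.7
= -0.22
Since -0.22 < 0, the point is on the negative side.

0


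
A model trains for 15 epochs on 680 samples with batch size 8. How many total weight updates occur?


Iterations per epoch = 680 / 8 = 85
Total updates = iterations_per_epoch * epochs
= 85 * 15
= 1275

1275


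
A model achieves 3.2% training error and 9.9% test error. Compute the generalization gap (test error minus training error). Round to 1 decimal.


Generalization gap = test_error - train_error
= 9.9 - 3.2
= 6.7%
A moderate gap.

6.7


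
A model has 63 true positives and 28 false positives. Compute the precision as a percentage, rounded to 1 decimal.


Precision = TP / (TP + FP) * 100
= 63 / (63 + 28)
= 63 / 91
= 0.6923
= 69.2%

69.2


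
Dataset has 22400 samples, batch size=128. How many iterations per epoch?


Iterations per epoch = dataset_size / batch_size
= 22400 / 128
= 175

175


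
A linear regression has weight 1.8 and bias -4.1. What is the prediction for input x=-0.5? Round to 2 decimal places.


y = 1.8 * -0.5 + (-4.1)
= -0.9 + (-4.1)
= -5.00

-5.00


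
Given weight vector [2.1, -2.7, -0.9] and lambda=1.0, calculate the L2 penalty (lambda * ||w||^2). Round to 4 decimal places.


Squaring each weight:
2.1^2 = 4.41
(-2.7)^2 = 7.29
(-0.9)^2 = 0.81
Sum of squares = 12.51
Penalty = 1.0 * 12.51 = 12.5100

12.5100


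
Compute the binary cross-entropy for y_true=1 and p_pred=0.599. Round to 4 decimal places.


For y=1: Loss = -log(p)
= -log(0.599)
= -(-0.5125)
= 0.5125

0.5125


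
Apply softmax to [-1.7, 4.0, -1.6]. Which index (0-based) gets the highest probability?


Softmax is a monotonic transformation, so it preserves the argmax.
We need to find the index of the maximum logit.
Index 0: -1.7
Index 1: 4.0
Index 2: -1.6
Maximum logit = 4.0 at index 1

1


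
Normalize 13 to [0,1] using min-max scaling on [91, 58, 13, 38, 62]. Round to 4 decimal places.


Min = 13, Max = 91
Range = 91 - 13 = 78
Scaled = (x - min) / (max - min)
= (13 - 13) / 78
= 0 / 78
= 0.0000

0.0000


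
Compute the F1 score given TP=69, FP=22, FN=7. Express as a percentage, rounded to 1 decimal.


Precision = TP / (TP + FP) = 69 / 91 = 0.7582
Recall = TP / (TP + FN) = 69 / 76 = 0.9079
F1 = 2 * P * R / (P + R)
= 2 * 0.7582 * 0.9079 / (0.7582 + 0.9079)
= 1.3768 / 1.6661
= 0.8263
As percentage: 82.6%

82.6


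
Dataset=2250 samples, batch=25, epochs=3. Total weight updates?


Iterations per epoch = 2250 / 25 = 90
Total updates = iterations_per_epoch * epochs
= 90 * 3
= 270

270


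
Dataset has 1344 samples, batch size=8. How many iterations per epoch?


Iterations per epoch = dataset_size / batch_size
= 1344 / 8
= 168

168


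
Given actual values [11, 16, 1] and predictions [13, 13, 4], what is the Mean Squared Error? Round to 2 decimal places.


Differences: [-2, 3, -3]
Squared errors: [4, 9, 9]
Sum of squared errors = 22
MSE = 22 / 3 = 7.33

7.33


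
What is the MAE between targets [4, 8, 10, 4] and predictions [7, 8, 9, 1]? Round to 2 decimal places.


Absolute errors: [3, 0, 1, 3]
Sum of absolute errors = 7
MAE = 7 / 4 = 1.75

1.75


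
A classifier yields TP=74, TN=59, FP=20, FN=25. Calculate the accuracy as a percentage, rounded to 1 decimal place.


Accuracy = (TP + TN) / (TP + TN + FP + FN) * 100
= (74 + 59) / (74 + 59 + 20 + 25)
= 133 / 178
= 0.7472
= 74.7%

74.7


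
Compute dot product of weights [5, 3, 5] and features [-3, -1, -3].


Element-wise products:
5 * -3 = -15
3 * -1 = -3
5 * -3 = -15
Sum = -15 + -3 + -15
= -33

-33


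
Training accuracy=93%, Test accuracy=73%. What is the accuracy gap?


Gap = train_accuracy - test_accuracy
= 93 - 73
= 20%
This gap suggests the model is overfitting.

20


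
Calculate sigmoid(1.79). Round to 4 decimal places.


sigmoid(z) = 1 / (1 + exp(-z))
exp(-(1.79)) = exp(-1.79) = 0.167
1 + 0.167 = 1.167
1 / 1.167 = 0.8569

0.8569


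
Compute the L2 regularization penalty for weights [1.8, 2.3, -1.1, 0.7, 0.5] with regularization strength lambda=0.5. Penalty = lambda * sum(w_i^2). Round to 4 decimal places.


Squaring each weight:
1.8^2 = 3.24
2.3^2 = 5.29
(-1.1)^2 = 1.21
0.7^2 = 0.49
0.5^2 = 0.25
Sum of squares = 10.48
Penalty = 0.5 * 10.48 = 5.2400

5.2400


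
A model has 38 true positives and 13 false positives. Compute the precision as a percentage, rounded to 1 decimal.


Precision = TP / (TP + FP) * 100
= 38 / (38 + 13)
= 38 / 51
= 0.7451
= 74.5%

74.5


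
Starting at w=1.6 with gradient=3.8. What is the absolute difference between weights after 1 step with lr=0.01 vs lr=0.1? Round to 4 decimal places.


With lr=0.01: w_new = 1.6 - 0.01 * 3.8 = 1.562
With lr=0.1: w_new = 1.6 - 0.1 * 3.8 = 1.22
Absolute difference = |1.562 - 1.22|
= 0.3420

0.3420


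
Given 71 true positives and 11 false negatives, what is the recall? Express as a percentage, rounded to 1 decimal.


Recall = TP / (TP + FN) * 100
= 71 / (71 + 11)
= 71 / 82
= 0.8659
= 86.6%

86.6


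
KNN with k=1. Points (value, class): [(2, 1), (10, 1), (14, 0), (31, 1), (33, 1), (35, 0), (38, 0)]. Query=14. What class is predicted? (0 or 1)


Distances from query 14:
Point 14 (class 0): distance = 0
K=1 nearest neighbors: classes = [0]
Votes for class 1: 0 / 1
Majority vote => class 0

0


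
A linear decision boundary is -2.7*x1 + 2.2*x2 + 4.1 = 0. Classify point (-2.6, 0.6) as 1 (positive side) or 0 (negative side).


Compute -2.7 * -2.6 + 2.2 * 0.6 + 4.1
= 7.02 + 1.32 + 4.1
= 12.44
Since 12.44 >= 0, the point is on the positive side.

1


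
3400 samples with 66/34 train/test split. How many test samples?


Train samples = 3400 * 66% = 2244
Test samples = 3400 - 2244
= 1156

1156


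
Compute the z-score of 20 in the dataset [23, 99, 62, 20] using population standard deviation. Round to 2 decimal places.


Mean = (23 + 99 + 62 + 20) / 4 = 51.0
Variance = sum((x_i - mean)^2) / n = 1042.5
Std = sqrt(1042.5) = 32.2878
Z = (x - mean) / std
= (20 - 51.0) / 32.2878
= -31.0 / 32.2878
= -0.96

-0.96


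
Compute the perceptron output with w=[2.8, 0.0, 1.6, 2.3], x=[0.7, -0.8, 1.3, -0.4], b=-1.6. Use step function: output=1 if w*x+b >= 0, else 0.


z = w . x + b
= 2.8*0.7 + 0.0*-0.8 + 1.6*1.3 + 2.3*-0.4 + -1.6
= 1.96 + -0.0 + 2.08 + -0.92 + -1.6
= 3.12 + -1.6
= 1.52
Since z = 1.52 >= 0, output = 1

1


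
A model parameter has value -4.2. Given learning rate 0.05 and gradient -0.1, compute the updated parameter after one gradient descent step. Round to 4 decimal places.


w_new = w_old - lr * gradient
= -4.2 - 0.05 * -0.1
= -4.2 - (-0.005)
= -4.1950

-4.1950


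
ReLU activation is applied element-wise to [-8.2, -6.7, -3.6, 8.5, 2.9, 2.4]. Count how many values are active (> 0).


ReLU(x) = max(0, x) for each element:
ReLU(-8.2) = 0
ReLU(-6.7) = 0
ReLU(-3.6) = 0
ReLU(8.5) = 8.5
ReLU(2.9) = 2.9
ReLU(2.4) = 2.4
Active neurons (>0): 3

3


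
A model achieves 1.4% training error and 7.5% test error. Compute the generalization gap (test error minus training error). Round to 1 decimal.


Generalization gap = test_error - train_error
= 7.5 - 1.4
= 6.1%
A moderate gap.

6.1


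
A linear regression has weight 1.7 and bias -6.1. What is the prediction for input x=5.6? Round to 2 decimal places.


y = 1.7 * 5.6 + (-6.1)
= 9.52 + (-6.1)
= 3.42

3.42


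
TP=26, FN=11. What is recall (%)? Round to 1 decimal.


Recall = TP / (TP + FN) * 100
= 26 / (26 + 11)
= 26 / 37
= 0.7027
= 70.3%

70.3


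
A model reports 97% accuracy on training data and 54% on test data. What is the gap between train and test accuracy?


Gap = train_accuracy - test_accuracy
= 97 - 54
= 43%
This large gap strongly indicates overfitting.

43


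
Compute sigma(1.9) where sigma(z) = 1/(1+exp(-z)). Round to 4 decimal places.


sigmoid(z) = 1 / (1 + exp(-z))
exp(-(1.9)) = exp(-1.9) = 0.1496
1 + 0.1496 = 1.1496
1 / 1.1496 = 0.8699

0.8699


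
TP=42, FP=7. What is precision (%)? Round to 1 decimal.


Precision = TP / (TP + FP) * 100
= 42 / (42 + 7)
= 42 / 49
= 0.8571
= 85.7%

85.7


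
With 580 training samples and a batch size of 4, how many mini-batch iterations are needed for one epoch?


Iterations per epoch = dataset_size / batch_size
= 580 / 4
= 145

145


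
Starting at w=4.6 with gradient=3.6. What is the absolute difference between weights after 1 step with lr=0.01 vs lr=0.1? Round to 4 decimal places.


With lr=0.01: w_new = 4.6 - 0.01 * 3.6 = 4.564
With lr=0.1: w_new = 4.6 - 0.1 * 3.6 = 4.24
Absolute difference = |4.564 - 4.24|
= 0.3240

0.3240


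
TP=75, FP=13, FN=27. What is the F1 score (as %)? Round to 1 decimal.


Precision = TP / (TP + FP) = 75 / 88 = 0.8523
Recall = TP / (TP + FN) = 75 / 102 = 0.7353
F1 = 2 * P * R / (P + R)
= 2 * 0.8523 * 0.7353 / (0.8523 + 0.7353)
= 1.2533 / 1.5876
= 0.7895
As percentage: 78.9%

78.9


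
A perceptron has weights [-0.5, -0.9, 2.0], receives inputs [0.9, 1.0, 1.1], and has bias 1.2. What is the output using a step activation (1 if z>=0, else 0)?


z = w . x + b
= -0.5*0.9 + -0.9*1.0 + 2.0*1.1 + 1.2
= -0.45 + -0.9 + 2.2 + 1.2
= 0.85 + 1.2
= 2.05
Since z = 2.05 >= 0, output = 1

1


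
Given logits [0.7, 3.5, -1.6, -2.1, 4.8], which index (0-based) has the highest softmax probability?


Softmax is a monotonic transformation, so it preserves the argmax.
We need to find the index of the maximum logit.
Index 0: 0.7
Index 1: 3.5
Index 2: -1.6
Index 3: -2.1
Index 4: 4.8
Maximum logit = 4.8 at index 4

4


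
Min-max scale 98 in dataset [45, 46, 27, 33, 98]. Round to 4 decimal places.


Min = 27, Max = 98
Range = 98 - 27 = 71
Scaled = (x - min) / (max - min)
= (98 - 27) / 71
= 71 / 71
= 1.0000

1.0000


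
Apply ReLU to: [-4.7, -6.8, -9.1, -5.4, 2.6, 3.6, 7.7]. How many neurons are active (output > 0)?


ReLU(x) = max(0, x) for each element:
ReLU(-4.7) = 0
ReLU(-6.8) = 0
ReLU(-9.1) = 0
ReLU(-5.4) = 0
ReLU(2.6) = 2.6
ReLU(3.6) = 3.6
ReLU(7.7) = 7.7
Active neurons (>0): 3

3


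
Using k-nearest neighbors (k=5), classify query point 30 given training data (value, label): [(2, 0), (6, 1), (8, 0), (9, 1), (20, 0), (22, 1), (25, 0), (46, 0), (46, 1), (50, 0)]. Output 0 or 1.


Distances from query 30:
Point 25 (class 0): distance = 5
Point 22 (class 1): distance = 8
Point 20 (class 0): distance = 10
Point 46 (class 0): distance = 16
Point 46 (class 1): distance = 16
K=5 nearest neighbors: classes = [0, 1, 0, 0, 1]
Votes for class 1: 2 / 5
Majority vote => class 0

0


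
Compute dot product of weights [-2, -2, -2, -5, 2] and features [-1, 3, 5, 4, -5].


Element-wise products:
-2 * -1 = 2
-2 * 3 = -6
-2 * 5 = -10
-5 * 4 = -20
2 * -5 = -10
Sum = 2 + -6 + -10 + -20 + -10
= -44

-44


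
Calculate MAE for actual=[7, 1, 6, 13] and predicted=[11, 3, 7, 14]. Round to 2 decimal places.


Absolute errors: [4, 2, 1, 1]
Sum of absolute errors = 8
MAE = 8 / 4 = 2.00

2.00


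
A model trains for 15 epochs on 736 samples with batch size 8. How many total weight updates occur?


Iterations per epoch = 736 / 8 = 92
Total updates = iterations_per_epoch * epochs
= 92 * 15
= 1380

1380


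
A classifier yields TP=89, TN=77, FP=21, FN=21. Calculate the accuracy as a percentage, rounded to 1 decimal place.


Accuracy = (TP + TN) / (TP + TN + FP + FN) * 100
= (89 + 77) / (89 + 77 + 21 + 21)
= 166 / 208
= 0.7981
= 79.8%

79.8


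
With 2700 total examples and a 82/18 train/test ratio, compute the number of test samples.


Train samples = 2700 * 82% = 2214
Test samples = 2700 - 2214
= 486

486


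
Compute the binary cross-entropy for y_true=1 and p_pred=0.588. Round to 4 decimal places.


For y=1: Loss = -log(p)
= -log(0.588)
= -(-0.531)
= 0.5310

0.5310


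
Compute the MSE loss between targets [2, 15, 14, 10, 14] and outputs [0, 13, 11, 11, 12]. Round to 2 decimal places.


Differences: [2, 2, 3, -1, 2]
Squared errors: [4, 4, 9, 1, 4]
Sum of squared errors = 22
MSE = 22 / 5 = 4.40

4.40


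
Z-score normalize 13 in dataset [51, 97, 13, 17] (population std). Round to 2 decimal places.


Mean = (51 + 97 + 13 + 17) / 4 = 44.5
Variance = sum((x_i - mean)^2) / n = 1136.75
Std = sqrt(1136.75) = 33.7157
Z = (x - mean) / std
= (13 - 44.5) / 33.7157
= -31.5 / 33.7157
= -0.93

-0.93


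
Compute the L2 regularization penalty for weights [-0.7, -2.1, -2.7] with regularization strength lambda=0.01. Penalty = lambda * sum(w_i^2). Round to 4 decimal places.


Squaring each weight:
(-0.7)^2 = 0.49
(-2.1)^2 = 4.41
(-2.7)^2 = 7.29
Sum of squares = 12.19
Penalty = 0.01 * 12.19 = 0.1219

0.1219


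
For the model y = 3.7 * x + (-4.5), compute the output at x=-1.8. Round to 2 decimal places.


y = 3.7 * -1.8 + (-4.5)
= -6.66 + (-4.5)
= -11.16

-11.16


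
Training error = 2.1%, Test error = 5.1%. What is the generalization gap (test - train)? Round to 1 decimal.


Generalization gap = test_error - train_error
= 5.1 - 2.1
= 3.0%
A moderate gap.

3.0


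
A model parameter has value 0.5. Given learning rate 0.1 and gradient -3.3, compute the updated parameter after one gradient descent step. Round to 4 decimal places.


w_new = w_old - lr * gradient
= 0.5 - 0.1 * -3.3
= 0.5 - (-0.33)
= 0.8300

0.8300


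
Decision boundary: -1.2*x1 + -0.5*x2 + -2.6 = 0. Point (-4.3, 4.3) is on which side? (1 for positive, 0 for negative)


Compute -1.2 * -4.3 + -0.5 * 4.3 + -2.6
= 5.16 + -2.15 + -2.6
= 0.41
Since 0.41 >= 0, the point is on the positive side.

1


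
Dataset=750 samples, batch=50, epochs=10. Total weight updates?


Iterations per epoch = 750 / 50 = 15
Total updates = iterations_per_epoch * epochs
= 15 * 10
= 150

150


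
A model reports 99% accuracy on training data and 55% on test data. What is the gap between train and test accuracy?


Gap = train_accuracy - test_accuracy
= 99 - 55
= 44%
This large gap strongly indicates overfitting.

44


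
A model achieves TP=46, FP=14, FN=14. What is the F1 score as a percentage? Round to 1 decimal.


Precision = TP / (TP + FP) = 46 / 60 = 0.7667
Recall = TP / (TP + FN) = 46 / 60 = 0.7667
F1 = 2 * P * R / (P + R)
= 2 * 0.7667 * 0.7667 / (0.7667 + 0.7667)
= 1.1756 / 1.5333
= 0.7667
As percentage: 76.7%

76.7


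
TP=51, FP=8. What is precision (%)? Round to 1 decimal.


Precision = TP / (TP + FP) * 100
= 51 / (51 + 8)
= 51 / 59
= 0.8644
= 86.4%

86.4


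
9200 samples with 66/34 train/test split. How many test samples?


Train samples = 9200 * 66% = 6072
Test samples = 9200 - 6072
= 3128

3128


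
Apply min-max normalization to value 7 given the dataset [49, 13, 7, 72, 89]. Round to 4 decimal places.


Min = 7, Max = 89
Range = 89 - 7 = 82
Scaled = (x - min) / (max - min)
= (7 - 7) / 82
= 0 / 82
= 0.0000

0.0000


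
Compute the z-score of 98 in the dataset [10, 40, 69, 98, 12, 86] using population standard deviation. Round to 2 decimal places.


Mean = (10 + 40 + 69 + 98 + 12 + 86) / 6 = 52.5
Variance = sum((x_i - mean)^2) / n = 1177.9167
Std = sqrt(1177.9167) = 34.3208
Z = (x - mean) / std
= (98 - 52.5) / 34.3208
= 45.5 / 34.3208
= 1.33

1.33


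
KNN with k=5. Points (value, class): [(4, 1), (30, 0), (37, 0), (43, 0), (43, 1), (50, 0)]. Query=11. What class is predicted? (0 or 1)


Distances from query 11:
Point 4 (class 1): distance = 7
Point 30 (class 0): distance = 19
Point 37 (class 0): distance = 26
Point 43 (class 0): distance = 32
Point 43 (class 1): distance = 32
K=5 nearest neighbors: classes = [1, 0, 0, 0, 1]
Votes for class 1: 2 / 5
Majority vote => class 0

0


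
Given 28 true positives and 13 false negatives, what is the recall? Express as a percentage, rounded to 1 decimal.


Recall = TP / (TP + FN) * 100
= 28 / (28 + 13)
= 28 / 41
= 0.6829
= 68.3%

68.3


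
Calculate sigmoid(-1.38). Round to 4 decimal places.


sigmoid(z) = 1 / (1 + exp(-z))
exp(-(-1.38)) = exp(1.38) = 3.9749
1 + 3.9749 = 4.9749
1 / 4.9749 = 0.2010

0.2010


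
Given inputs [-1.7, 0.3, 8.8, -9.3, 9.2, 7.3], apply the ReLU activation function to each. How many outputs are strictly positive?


ReLU(x) = max(0, x) for each element:
ReLU(-1.7) = 0
ReLU(0.3) = 0.3
ReLU(8.8) = 8.8
ReLU(-9.3) = 0
ReLU(9.2) = 9.2
ReLU(7.3) = 7.3
Active neurons (>0): 4

4


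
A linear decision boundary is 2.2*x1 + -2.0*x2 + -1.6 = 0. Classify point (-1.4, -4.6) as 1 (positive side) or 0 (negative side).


Compute 2.2 * -1.4 + -2.0 * -4.6 + -1.6
= -3.08 + 9.2 + -1.6
= 4.52
Since 4.52 >= 0, the point is on the positive side.

1


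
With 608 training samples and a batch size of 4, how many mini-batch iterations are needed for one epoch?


Iterations per epoch = dataset_size / batch_size
= 608 / 4
= 152

152


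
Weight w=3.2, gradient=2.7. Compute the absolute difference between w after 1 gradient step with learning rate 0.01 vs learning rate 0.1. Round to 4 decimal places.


With lr=0.01: w_new = 3.2 - 0.01 * 2.7 = 3.173
With lr=0.1: w_new = 3.2 - 0.1 * 2.7 = 2.93
Absolute difference = |3.173 - 2.93|
= 0.2430

0.2430


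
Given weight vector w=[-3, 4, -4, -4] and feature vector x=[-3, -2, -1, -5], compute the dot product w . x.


Element-wise products:
-3 * -3 = 9
4 * -2 = -8
-4 * -1 = 4
-4 * -5 = 20
Sum = 9 + -8 + 4 + 20
= 25

25


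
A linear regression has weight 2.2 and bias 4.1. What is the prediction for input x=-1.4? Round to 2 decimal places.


y = 2.2 * -1.4 + (4.1)
= -3.08 + (4.1)
= 1.02

1.02


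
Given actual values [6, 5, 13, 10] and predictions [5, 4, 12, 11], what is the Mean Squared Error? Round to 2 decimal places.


Differences: [1, 1, 1, -1]
Squared errors: [1, 1, 1, 1]
Sum of squared errors = 4
MSE = 4 / 4 = 1.00

1.00


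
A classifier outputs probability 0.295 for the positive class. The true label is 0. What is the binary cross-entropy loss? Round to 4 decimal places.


For y=0: Loss = -log(1-p)
= -log(1 - 0.295)
= -log(0.705)
= -(-0.3496)
= 0.3496

0.3496


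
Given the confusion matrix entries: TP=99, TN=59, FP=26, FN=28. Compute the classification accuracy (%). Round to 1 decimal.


Accuracy = (TP + TN) / (TP + TN + FP + FN) * 100
= (99 + 59) / (99 + 59 + 26 + 28)
= 158 / 212
= 0.7453
= 74.5%

74.5


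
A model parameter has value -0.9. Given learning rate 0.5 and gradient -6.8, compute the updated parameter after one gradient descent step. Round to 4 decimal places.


w_new = w_old - lr * gradient
= -0.9 - 0.5 * -6.8
= -0.9 - (-3.4)
= 2.5000

2.5000


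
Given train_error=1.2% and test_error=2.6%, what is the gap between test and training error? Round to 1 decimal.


Generalization gap = test_error - train_error
= 2.6 - 1.2
= 1.4%
A small gap suggests good generalization.

1.4


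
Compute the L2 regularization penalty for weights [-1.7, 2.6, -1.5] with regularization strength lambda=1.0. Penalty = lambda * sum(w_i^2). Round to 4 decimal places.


Squaring each weight:
(-1.7)^2 = 2.89
2.6^2 = 6.76
(-1.5)^2 = 2.25
Sum of squares = 11.9
Penalty = 1.0 * 11.9 = 11.9000

11.9000


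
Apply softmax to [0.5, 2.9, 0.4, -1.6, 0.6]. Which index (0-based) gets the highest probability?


Softmax is a monotonic transformation, so it preserves the argmax.
We need to find the index of the maximum logit.
Index 0: 0.5
Index 1: 2.9
Index 2: 0.4
Index 3: -1.6
Index 4: 0.6
Maximum logit = 2.9 at index 1

1


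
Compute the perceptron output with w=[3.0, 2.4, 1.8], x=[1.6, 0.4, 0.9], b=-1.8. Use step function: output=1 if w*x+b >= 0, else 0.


z = w . x + b
= 3.0*1.6 + 2.4*0.4 + 1.8*0.9 + -1.8
= 4.8 + 0.96 + 1.62 + -1.8
= 7.38 + -1.8
= 5.58
Since z = 5.58 >= 0, output = 1

1


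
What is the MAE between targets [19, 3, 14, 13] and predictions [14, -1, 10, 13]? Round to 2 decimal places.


Absolute errors: [5, 4, 4, 0]
Sum of absolute errors = 13
MAE = 13 / 4 = 3.25

3.25


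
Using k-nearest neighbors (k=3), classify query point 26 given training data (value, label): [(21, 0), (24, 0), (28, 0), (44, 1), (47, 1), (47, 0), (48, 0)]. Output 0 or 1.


Distances from query 26:
Point 24 (class 0): distance = 2
Point 28 (class 0): distance = 2
Point 21 (class 0): distance = 5
K=3 nearest neighbors: classes = [0, 0, 0]
Votes for class 1: 0 / 3
Majority vote => class 0

0


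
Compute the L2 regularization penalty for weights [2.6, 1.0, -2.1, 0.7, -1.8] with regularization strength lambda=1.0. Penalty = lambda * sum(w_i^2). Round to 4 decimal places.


Squaring each weight:
2.6^2 = 6.76
1.0^2 = 1.0
(-2.1)^2 = 4.41
0.7^2 = 0.49
(-1.8)^2 = 3.24
Sum of squares = 15.9
Penalty = 1.0 * 15.9 = 15.9000

15.9000


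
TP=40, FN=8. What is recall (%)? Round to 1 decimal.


Recall = TP / (TP + FN) * 100
= 40 / (40 + 8)
= 40 / 48
= 0.8333
= 83.3%

83.3


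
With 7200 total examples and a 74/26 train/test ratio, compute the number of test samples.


Train samples = 7200 * 74% = 5328
Test samples = 7200 - 5328
= 1872

1872


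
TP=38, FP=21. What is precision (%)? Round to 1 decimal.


Precision = TP / (TP + FP) * 100
= 38 / (38 + 21)
= 38 / 59
= 0.6441
= 64.4%

64.4


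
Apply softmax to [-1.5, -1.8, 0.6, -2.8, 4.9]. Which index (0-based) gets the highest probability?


Softmax is a monotonic transformation, so it preserves the argmax.
We need to find the index of the maximum logit.
Index 0: -1.5
Index 1: -1.8
Index 2: 0.6
Index 3: -2.8
Index 4: 4.9
Maximum logit = 4.9 at index 4

4


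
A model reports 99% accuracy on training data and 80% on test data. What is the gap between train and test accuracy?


Gap = train_accuracy - test_accuracy
= 99 - 80
= 19%
This gap suggests the model is overfitting.

19


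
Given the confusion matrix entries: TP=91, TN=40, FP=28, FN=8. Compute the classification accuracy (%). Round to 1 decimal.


Accuracy = (TP + TN) / (TP + TN + FP + FN) * 100
= (91 + 40) / (91 + 40 + 28 + 8)
= 131 / 167
= 0.7844
= 78.4%

78.4


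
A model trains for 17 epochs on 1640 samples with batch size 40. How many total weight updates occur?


Iterations per epoch = 1640 / 40 = 41
Total updates = iterations_per_epoch * epochs
= 41 * 17
= 697

697


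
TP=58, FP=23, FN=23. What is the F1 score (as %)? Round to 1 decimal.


Precision = TP / (TP + FP) = 58 / 81 = 0.716
Recall = TP / (TP + FN) = 58 / 81 = 0.716
F1 = 2 * P * R / (P + R)
= 2 * 0.716 * 0.716 / (0.716 + 0.716)
= 1.0255 / 1.4321
= 0.716
As percentage: 71.6%

71.6


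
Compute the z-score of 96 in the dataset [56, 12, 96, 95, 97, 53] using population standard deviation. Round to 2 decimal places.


Mean = (56 + 12 + 96 + 95 + 97 + 53) / 6 = 68.1667
Variance = sum((x_i - mean)^2) / n = 976.4722
Std = sqrt(976.4722) = 31.2486
Z = (x - mean) / std
= (96 - 68.1667) / 31.2486
= 27.8333 / 31.2486
= 0.89

0.89


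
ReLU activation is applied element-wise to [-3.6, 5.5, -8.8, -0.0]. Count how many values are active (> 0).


ReLU(x) = max(0, x) for each element:
ReLU(-3.6) = 0
ReLU(5.5) = 5.5
ReLU(-8.8) = 0
ReLU(-0.0) = 0
Active neurons (>0): 1

1


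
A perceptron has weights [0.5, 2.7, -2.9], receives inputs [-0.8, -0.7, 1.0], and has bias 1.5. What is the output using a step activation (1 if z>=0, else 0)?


z = w . x + b
= 0.5*-0.8 + 2.7*-0.7 + -2.9*1.0 + 1.5
= -0.4 + -1.89 + -2.9 + 1.5
= -5.19 + 1.5
= -3.69
Since z = -3.69 < 0, output = 0

0


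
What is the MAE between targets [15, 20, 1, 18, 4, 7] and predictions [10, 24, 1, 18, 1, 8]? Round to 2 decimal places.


Absolute errors: [5, 4, 0, 0, 3, 1]
Sum of absolute errors = 13
MAE = 13 / 6 = 2.17

2.17


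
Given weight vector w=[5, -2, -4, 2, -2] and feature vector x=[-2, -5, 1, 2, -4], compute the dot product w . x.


Element-wise products:
5 * -2 = -10
-2 * -5 = 10
-4 * 1 = -4
2 * 2 = 4
-2 * -4 = 8
Sum = -10 + 10 + -4 + 4 + 8
= 8

8


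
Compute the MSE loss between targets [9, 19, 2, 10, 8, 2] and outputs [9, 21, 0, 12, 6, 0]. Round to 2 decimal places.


Differences: [0, -2, 2, -2, 2, 2]
Squared errors: [0, 4, 4, 4, 4, 4]
Sum of squared errors = 20
MSE = 20 / 6 = 3.33

3.33


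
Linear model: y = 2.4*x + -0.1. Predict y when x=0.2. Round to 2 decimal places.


y = 2.4 * 0.2 + (-0.1)
= 0.48 + (-0.1)
= 0.38

0.38


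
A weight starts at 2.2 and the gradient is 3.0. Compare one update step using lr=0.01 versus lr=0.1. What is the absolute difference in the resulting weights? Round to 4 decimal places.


With lr=0.01: w_new = 2.2 - 0.01 * 3.0 = 2.17
With lr=0.1: w_new = 2.2 - 0.1 * 3.0 = 1.9
Absolute difference = |2.17 - 1.9|
= 0.2700

0.2700


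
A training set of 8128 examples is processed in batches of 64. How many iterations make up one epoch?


Iterations per epoch = dataset_size / batch_size
= 8128 / 64
= 127

127


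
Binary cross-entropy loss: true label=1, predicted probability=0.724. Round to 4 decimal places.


For y=1: Loss = -log(p)
= -log(0.724)
= -(-0.323)
= 0.3230

0.3230


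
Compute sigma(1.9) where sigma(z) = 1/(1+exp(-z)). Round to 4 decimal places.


sigmoid(z) = 1 / (1 + exp(-z))
exp(-(1.9)) = exp(-1.9) = 0.1496
1 + 0.1496 = 1.1496
1 / 1.1496 = 0.8699

0.8699


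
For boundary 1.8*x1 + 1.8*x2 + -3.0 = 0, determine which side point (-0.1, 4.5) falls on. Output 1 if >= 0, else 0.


Compute 1.8 * -0.1 + 1.8 * 4.5 + -3.0
= -0.18 + 8.1 + -3.0
= 4.92
Since 4.92 >= 0, the point is on the positive side.

1


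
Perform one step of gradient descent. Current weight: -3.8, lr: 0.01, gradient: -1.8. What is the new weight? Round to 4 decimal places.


w_new = w_old - lr * gradient
= -3.8 - 0.01 * -1.8
= -3.8 - (-0.018)
= -3.7820

-3.7820


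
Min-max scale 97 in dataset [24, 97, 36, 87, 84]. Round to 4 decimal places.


Min = 24, Max = 97
Range = 97 - 24 = 73
Scaled = (x - min) / (max - min)
= (97 - 24) / 73
= 73 / 73
= 1.0000

1.0000


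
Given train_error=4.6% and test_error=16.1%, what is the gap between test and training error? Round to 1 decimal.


Generalization gap = test_error - train_error
= 16.1 - 4.6
= 11.5%
A large gap suggests overfitting.

11.5


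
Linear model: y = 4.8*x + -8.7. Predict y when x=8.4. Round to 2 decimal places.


y = 4.8 * 8.4 + (-8.7)
= 40.32 + (-8.7)
= 31.62

31.62


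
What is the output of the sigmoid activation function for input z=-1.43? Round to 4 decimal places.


sigmoid(z) = 1 / (1 + exp(-z))
exp(-(-1.43)) = exp(1.43) = 4.1787
1 + 4.1787 = 5.1787
1 / 5.1787 = 0.1931

0.1931


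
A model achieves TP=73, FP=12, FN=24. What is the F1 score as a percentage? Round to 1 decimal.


Precision = TP / (TP + FP) = 73 / 85 = 0.8588
Recall = TP / (TP + FN) = 73 / 97 = 0.7526
F1 = 2 * P * R / (P + R)
= 2 * 0.8588 * 0.7526 / (0.8588 + 0.7526)
= 1.2927 / 1.6114
= 0.8022
As percentage: 80.2%

80.2


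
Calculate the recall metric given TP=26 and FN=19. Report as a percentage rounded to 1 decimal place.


Recall = TP / (TP + FN) * 100
= 26 / (26 + 19)
= 26 / 45
= 0.5778
= 57.8%

57.8


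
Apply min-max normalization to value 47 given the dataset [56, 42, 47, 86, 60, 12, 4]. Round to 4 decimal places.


Min = 4, Max = 86
Range = 86 - 4 = 82
Scaled = (x - min) / (max - min)
= (47 - 4) / 82
= 43 / 82
= 0.5244

0.5244


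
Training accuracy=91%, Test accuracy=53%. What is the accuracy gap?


Gap = train_accuracy - test_accuracy
= 91 - 53
= 38%
This large gap strongly indicates overfitting.

38


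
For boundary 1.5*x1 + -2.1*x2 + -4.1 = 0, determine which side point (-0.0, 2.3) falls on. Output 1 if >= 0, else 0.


Compute 1.5 * -0.0 + -2.1 * 2.3 + -4.1
= -0.0 + -4.83 + -4.1
= -8.93
Since -8.93 < 0, the point is on the negative side.

0


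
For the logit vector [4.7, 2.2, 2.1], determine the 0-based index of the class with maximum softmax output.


Softmax is a monotonic transformation, so it preserves the argmax.
We need to find the index of the maximum logit.
Index 0: 4.7
Index 1: 2.2
Index 2: 2.1
Maximum logit = 4.7 at index 0

0


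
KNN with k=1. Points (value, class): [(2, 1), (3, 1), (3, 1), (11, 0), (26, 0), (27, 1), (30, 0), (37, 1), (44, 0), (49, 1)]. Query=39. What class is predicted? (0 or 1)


Distances from query 39:
Point 37 (class 1): distance = 2
K=1 nearest neighbors: classes = [1]
Votes for class 1: 1 / 1
Majority vote => class 1

1


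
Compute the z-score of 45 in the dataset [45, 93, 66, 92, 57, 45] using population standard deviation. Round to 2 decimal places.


Mean = (45 + 93 + 66 + 92 + 57 + 45) / 6 = 66.3333
Variance = sum((x_i - mean)^2) / n = 394.5556
Std = sqrt(394.5556) = 19.8634
Z = (x - mean) / std
= (45 - 66.3333) / 19.8634
= -21.3333 / 19.8634
= -1.07

-1.07


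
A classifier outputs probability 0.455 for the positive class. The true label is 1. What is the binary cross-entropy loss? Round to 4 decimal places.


For y=1: Loss = -log(p)
= -log(0.455)
= -(-0.7875)
= 0.7875

0.7875


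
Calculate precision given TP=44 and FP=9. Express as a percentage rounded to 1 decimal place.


Precision = TP / (TP + FP) * 100
= 44 / (44 + 9)
= 44 / 53
= 0.8302
= 83.0%

83.0


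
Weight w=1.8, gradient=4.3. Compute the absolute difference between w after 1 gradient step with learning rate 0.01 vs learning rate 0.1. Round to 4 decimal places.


With lr=0.01: w_new = 1.8 - 0.01 * 4.3 = 1.757
With lr=0.1: w_new = 1.8 - 0.1 * 4.3 = 1.37
Absolute difference = |1.757 - 1.37|
= 0.3870

0.3870


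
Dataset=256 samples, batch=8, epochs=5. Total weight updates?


Iterations per epoch = 256 / 8 = 32
Total updates = iterations_per_epoch * epochs
= 32 * 5
= 160

160


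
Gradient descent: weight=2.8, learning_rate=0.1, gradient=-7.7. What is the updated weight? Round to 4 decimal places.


w_new = w_old - lr * gradient
= 2.8 - 0.1 * -7.7
= 2.8 - (-0.77)
= 3.5700

3.5700


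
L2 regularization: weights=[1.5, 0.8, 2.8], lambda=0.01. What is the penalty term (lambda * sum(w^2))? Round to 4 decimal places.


Squaring each weight:
1.5^2 = 2.25
0.8^2 = 0.64
2.8^2 = 7.84
Sum of squares = 10.73
Penalty = 0.01 * 10.73 = 0.1073

0.1073


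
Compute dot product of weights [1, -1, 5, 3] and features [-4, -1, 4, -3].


Element-wise products:
1 * -4 = -4
-1 * -1 = 1
5 * 4 = 20
3 * -3 = -9
Sum = -4 + 1 + 20 + -9
= 8

8


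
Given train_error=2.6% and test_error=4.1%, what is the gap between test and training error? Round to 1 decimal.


Generalization gap = test_error - train_error
= 4.1 - 2.6
= 1.5%
A small gap suggests good generalization.

1.5


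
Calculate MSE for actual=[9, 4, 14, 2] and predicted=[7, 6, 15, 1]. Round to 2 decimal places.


Differences: [2, -2, -1, 1]
Squared errors: [4, 4, 1, 1]
Sum of squared errors = 10
MSE = 10 / 4 = 2.50

2.50


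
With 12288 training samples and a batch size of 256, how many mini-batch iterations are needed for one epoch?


Iterations per epoch = dataset_size / batch_size
= 12288 / 256
= 48

48


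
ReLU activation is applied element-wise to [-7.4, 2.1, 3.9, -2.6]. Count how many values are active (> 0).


ReLU(x) = max(0, x) for each element:
ReLU(-7.4) = 0
ReLU(2.1) = 2.1
ReLU(3.9) = 3.9
ReLU(-2.6) = 0
Active neurons (>0): 2

2


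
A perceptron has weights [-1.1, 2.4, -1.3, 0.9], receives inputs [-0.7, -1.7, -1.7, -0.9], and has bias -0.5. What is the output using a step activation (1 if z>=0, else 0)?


z = w . x + b
= -1.1*-0.7 + 2.4*-1.7 + -1.3*-1.7 + 0.9*-0.9 + -0.5
= 0.77 + -4.08 + 2.21 + -0.81 + -0.5
= -1.91 + -0.5
= -2.41
Since z = -2.41 < 0, output = 0

0


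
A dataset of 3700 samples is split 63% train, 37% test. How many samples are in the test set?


Train samples = 3700 * 63% = 2331
Test samples = 3700 - 2331
= 1369

1369


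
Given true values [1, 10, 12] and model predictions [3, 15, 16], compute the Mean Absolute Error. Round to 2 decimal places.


Absolute errors: [2, 5, 4]
Sum of absolute errors = 11
MAE = 11 / 3 = 3.67

3.67


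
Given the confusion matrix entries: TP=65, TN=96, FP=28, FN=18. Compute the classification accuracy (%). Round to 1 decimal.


Accuracy = (TP + TN) / (TP + TN + FP + FN) * 100
= (65 + 96) / (65 + 96 + 28 + 18)
= 161 / 207
= 0.7778
= 77.8%

77.8


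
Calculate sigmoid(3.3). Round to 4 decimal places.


sigmoid(z) = 1 / (1 + exp(-z))
exp(-(3.3)) = exp(-3.3) = 0.0369
1 + 0.0369 = 1.0369
1 / 1.0369 = 0.9644

0.9644


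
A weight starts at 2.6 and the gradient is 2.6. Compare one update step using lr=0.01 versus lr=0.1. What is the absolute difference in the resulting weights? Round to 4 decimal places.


With lr=0.01: w_new = 2.6 - 0.01 * 2.6 = 2.574
With lr=0.1: w_new = 2.6 - 0.1 * 2.6 = 2.34
Absolute difference = |2.574 - 2.34|
= 0.2340

0.2340


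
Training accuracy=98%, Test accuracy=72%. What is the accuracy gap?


Gap = train_accuracy - test_accuracy
= 98 - 72
= 26%
This large gap strongly indicates overfitting.

26


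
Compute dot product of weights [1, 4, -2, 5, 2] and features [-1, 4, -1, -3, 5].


Element-wise products:
1 * -1 = -1
4 * 4 = 16
-2 * -1 = 2
5 * -3 = -15
2 * 5 = 10
Sum = -1 + 16 + 2 + -15 + 10
= 12

12


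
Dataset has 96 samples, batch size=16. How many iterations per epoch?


Iterations per epoch = dataset_size / batch_size
= 96 / 16
= 6

6


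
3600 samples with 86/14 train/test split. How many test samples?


Train samples = 3600 * 86% = 3096
Test samples = 3600 - 3096
= 504

504


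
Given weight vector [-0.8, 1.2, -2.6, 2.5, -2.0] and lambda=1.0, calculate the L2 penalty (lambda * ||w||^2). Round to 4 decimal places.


Squaring each weight:
(-0.8)^2 = 0.64
1.2^2 = 1.44
(-2.6)^2 = 6.76
2.5^2 = 6.25
(-2.0)^2 = 4.0
Sum of squares = 19.09
Penalty = 1.0 * 19.09 = 19.0900

19.0900


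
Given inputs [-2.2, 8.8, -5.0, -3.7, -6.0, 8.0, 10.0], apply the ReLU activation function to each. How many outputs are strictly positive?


ReLU(x) = max(0, x) for each element:
ReLU(-2.2) = 0
ReLU(8.8) = 8.8
ReLU(-5.0) = 0
ReLU(-3.7) = 0
ReLU(-6.0) = 0
ReLU(8.0) = 8.0
ReLU(10.0) = 10.0
Active neurons (>0): 3

3


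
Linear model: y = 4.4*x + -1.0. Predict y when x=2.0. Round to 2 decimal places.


y = 4.4 * 2.0 + (-1.0)
= 8.8 + (-1.0)
= 7.80

7.80


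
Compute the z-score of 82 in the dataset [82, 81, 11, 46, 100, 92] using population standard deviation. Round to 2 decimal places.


Mean = (82 + 81 + 11 + 46 + 100 + 92) / 6 = 68.6667
Variance = sum((x_i - mean)^2) / n = 949.2222
Std = sqrt(949.2222) = 30.8095
Z = (x - mean) / std
= (82 - 68.6667) / 30.8095
= 13.3333 / 30.8095
= 0.43

0.43


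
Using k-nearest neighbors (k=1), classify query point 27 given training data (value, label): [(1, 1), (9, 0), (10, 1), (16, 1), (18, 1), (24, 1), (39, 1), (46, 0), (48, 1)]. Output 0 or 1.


Distances from query 27:
Point 24 (class 1): distance = 3
K=1 nearest neighbors: classes = [1]
Votes for class 1: 1 / 1
Majority vote => class 1

1


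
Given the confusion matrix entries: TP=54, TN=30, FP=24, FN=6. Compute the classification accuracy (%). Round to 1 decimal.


Accuracy = (TP + TN) / (TP + TN + FP + FN) * 100
= (54 + 30) / (54 + 30 + 24 + 6)
= 84 / 114
= 0.7368
= 73.7%

73.7


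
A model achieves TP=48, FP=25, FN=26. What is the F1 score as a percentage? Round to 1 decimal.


Precision = TP / (TP + FP) = 48 / 73 = 0.6575
Recall = TP / (TP + FN) = 48 / 74 = 0.6486
F1 = 2 * P * R / (P + R)
= 2 * 0.6575 * 0.6486 / (0.6575 + 0.6486)
= 0.853 / 1.3062
= 0.6531
As percentage: 65.3%

65.3


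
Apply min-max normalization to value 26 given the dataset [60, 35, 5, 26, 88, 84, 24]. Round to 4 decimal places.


Min = 5, Max = 88
Range = 88 - 5 = 83
Scaled = (x - min) / (max - min)
= (26 - 5) / 83
= 21 / 83
= 0.2530

0.2530


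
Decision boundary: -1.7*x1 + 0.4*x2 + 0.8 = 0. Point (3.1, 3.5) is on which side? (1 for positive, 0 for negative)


Compute -1.7 * 3.1 + 0.4 * 3.5 + 0.8
= -5.27 + 1.4 + 0.8
= -3.07
Since -3.07 < 0, the point is on the negative side.

0


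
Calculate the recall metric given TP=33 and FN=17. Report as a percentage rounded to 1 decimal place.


Recall = TP / (TP + FN) * 100
= 33 / (33 + 17)
= 33 / 50
= 0.66
= 66.0%

66.0


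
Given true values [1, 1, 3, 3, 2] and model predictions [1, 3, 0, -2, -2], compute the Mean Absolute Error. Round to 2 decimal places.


Absolute errors: [0, 2, 3, 5, 4]
Sum of absolute errors = 14
MAE = 14 / 5 = 2.80

2.80


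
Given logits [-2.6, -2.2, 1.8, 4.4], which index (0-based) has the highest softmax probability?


Softmax is a monotonic transformation, so it preserves the argmax.
We need to find the index of the maximum logit.
Index 0: -2.6
Index 1: -2.2
Index 2: 1.8
Index 3: 4.4
Maximum logit = 4.4 at index 3

3


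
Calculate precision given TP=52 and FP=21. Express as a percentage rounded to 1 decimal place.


Precision = TP / (TP + FP) * 100
= 52 / (52 + 21)
= 52 / 73
= 0.7123
= 71.2%

71.2


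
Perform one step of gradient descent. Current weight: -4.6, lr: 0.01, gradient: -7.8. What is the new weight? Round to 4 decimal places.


w_new = w_old - lr * gradient
= -4.6 - 0.01 * -7.8
= -4.6 - (-0.078)
= -4.5220

-4.5220


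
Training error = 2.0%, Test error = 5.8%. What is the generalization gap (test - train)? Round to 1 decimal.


Generalization gap = test_error - train_error
= 5.8 - 2.0
= 3.8%
A moderate gap.

3.8


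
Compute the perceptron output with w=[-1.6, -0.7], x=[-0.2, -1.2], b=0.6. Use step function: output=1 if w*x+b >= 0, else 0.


z = w . x + b
= -1.6*-0.2 + -0.7*-1.2 + 0.6
= 0.32 + 0.84 + 0.6
= 1.16 + 0.6
= 1.76
Since z = 1.76 >= 0, output = 1

1


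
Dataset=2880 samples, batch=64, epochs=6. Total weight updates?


Iterations per epoch = 2880 / 64 = 45
Total updates = iterations_per_epoch * epochs
= 45 * 6
= 270

270


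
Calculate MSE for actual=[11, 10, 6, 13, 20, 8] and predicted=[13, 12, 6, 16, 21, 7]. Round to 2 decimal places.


Differences: [-2, -2, 0, -3, -1, 1]
Squared errors: [4, 4, 0, 9, 1, 1]
Sum of squared errors = 19
MSE = 19 / 6 = 3.17

3.17


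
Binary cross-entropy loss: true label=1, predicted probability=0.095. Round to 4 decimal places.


For y=1: Loss = -log(p)
= -log(0.095)
= -(-2.3539)
= 2.3539

2.3539


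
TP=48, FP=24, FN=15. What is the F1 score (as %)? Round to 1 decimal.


Precision = TP / (TP + FP) = 48 / 72 = 0.6667
Recall = TP / (TP + FN) = 48 / 63 = 0.7619
F1 = 2 * P * R / (P + R)
= 2 * 0.6667 * 0.7619 / (0.6667 + 0.7619)
= 1.0159 / 1.4286
= 0.7111
As percentage: 71.1%

71.1


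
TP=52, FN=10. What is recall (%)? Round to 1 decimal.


Recall = TP / (TP + FN) * 100
= 52 / (52 + 10)
= 52 / 62
= 0.8387
= 83.9%

83.9


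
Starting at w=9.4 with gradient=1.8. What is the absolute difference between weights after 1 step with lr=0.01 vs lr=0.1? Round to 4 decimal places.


With lr=0.01: w_new = 9.4 - 0.01 * 1.8 = 9.382
With lr=0.1: w_new = 9.4 - 0.1 * 1.8 = 9.22
Absolute difference = |9.382 - 9.22|
= 0.1620

0.1620
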